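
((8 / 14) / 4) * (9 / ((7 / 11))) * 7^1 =99 / 7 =14.14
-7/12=-0.58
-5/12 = -0.42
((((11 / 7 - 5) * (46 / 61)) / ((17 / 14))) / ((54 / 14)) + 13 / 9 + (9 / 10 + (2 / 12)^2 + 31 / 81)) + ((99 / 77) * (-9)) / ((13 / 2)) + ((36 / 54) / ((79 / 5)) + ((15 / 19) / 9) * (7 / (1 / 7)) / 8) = 459926884637 / 458929369080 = 1.00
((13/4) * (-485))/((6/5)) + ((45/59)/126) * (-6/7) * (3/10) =-91138883/69384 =-1313.54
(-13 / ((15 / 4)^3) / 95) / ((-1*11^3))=832 / 426751875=0.00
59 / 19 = 3.11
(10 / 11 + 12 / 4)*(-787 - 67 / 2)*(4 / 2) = -70563 / 11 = -6414.82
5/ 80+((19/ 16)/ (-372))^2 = 2214505/ 35426304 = 0.06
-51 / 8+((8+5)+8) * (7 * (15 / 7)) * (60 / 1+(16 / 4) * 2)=171309 / 8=21413.62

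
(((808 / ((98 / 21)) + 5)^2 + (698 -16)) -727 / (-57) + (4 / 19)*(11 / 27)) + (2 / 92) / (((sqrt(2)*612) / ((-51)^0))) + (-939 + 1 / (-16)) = sqrt(2) / 56304 + 12665289599 / 402192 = 31490.66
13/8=1.62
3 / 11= 0.27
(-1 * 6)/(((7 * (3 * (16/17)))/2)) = -17/28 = -0.61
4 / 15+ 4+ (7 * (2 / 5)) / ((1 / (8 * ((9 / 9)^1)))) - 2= 74 / 3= 24.67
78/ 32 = 39/ 16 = 2.44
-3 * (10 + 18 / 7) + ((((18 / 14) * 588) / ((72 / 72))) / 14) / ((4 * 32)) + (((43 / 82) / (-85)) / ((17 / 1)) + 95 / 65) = -12363312571 / 345042880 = -35.83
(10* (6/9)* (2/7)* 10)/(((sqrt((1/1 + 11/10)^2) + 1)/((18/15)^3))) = 2304/217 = 10.62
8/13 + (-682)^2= 6046620/13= 465124.62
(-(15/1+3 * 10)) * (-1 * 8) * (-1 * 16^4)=-23592960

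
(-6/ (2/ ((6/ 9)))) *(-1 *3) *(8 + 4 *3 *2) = 192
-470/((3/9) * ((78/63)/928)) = -1056849.23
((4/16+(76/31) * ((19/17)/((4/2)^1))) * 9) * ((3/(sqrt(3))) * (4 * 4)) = 122940 * sqrt(3)/527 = 404.06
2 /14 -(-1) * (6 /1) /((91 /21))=139 /91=1.53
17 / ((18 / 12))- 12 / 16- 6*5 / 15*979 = -23369 / 12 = -1947.42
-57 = -57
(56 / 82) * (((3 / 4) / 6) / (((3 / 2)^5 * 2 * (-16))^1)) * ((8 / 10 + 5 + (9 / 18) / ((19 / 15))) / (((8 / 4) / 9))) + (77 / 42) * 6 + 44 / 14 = 83233007 / 5889240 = 14.13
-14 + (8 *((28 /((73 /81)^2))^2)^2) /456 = 379442140681861901686 /15322741745987539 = 24763.33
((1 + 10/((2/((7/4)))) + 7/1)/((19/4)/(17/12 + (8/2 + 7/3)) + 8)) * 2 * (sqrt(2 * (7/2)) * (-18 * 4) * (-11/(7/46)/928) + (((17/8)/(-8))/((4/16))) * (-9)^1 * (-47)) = -4978569/2848 + 1576443 * sqrt(7)/72268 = -1690.38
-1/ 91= -0.01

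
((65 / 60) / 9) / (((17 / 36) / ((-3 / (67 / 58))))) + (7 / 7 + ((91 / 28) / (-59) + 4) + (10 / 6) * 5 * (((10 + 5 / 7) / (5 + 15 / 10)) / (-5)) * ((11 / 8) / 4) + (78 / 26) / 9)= 1077826279 / 293533968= 3.67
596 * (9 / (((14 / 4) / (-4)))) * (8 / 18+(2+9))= -491104 / 7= -70157.71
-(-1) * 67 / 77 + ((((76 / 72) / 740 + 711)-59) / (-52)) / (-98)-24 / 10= -1.40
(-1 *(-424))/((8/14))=742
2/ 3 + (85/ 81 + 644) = 52303/ 81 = 645.72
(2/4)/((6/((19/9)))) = 19/108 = 0.18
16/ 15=1.07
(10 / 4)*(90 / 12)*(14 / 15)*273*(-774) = -3697785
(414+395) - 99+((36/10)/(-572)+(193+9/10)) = 903.89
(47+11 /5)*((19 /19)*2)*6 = 2952 /5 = 590.40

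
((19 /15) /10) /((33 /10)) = 19 /495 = 0.04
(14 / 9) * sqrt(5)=14 * sqrt(5) / 9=3.48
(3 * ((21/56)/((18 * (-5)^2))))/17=1/6800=0.00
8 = 8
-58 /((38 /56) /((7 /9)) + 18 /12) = -11368 /465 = -24.45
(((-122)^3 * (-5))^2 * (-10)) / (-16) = 51520374361000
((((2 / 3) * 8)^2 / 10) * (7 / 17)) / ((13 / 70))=12544 / 1989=6.31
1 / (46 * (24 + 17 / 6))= 3 / 3703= 0.00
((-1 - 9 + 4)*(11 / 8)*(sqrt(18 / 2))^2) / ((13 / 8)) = -594 / 13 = -45.69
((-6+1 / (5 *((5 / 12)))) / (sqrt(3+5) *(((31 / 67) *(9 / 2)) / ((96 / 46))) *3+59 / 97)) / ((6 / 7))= 529430792576 / 9636065071225 - 5210341313688 *sqrt(2) / 9636065071225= -0.71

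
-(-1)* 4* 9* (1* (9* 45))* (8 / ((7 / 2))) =233280 / 7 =33325.71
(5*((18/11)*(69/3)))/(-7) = -2070/77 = -26.88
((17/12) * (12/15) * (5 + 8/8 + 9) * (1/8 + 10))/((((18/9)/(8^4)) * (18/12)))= 235008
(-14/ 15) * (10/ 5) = -28/ 15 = -1.87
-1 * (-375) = 375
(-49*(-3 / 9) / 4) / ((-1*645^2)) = -49 / 4992300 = -0.00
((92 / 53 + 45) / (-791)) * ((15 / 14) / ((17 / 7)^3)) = -260085 / 58847914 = -0.00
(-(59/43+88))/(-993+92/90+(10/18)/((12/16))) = 518805/5754131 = 0.09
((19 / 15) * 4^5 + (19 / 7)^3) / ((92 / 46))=6776293 / 10290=658.53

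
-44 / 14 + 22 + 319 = 2365 / 7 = 337.86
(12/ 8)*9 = 27/ 2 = 13.50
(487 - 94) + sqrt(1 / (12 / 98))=395.86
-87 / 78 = -1.12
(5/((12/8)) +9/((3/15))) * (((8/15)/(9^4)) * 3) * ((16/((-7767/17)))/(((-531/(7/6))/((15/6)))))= 552160/243534432573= 0.00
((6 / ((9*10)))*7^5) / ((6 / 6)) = 16807 / 15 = 1120.47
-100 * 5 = -500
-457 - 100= -557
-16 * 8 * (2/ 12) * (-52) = 3328/ 3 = 1109.33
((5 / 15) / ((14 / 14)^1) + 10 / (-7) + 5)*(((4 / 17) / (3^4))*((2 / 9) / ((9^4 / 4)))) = 2624 / 1707519933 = 0.00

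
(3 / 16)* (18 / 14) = 27 / 112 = 0.24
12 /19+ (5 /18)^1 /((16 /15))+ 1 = 3451 /1824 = 1.89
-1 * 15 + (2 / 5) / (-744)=-27901 / 1860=-15.00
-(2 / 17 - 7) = 117 / 17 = 6.88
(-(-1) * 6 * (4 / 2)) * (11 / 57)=44 / 19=2.32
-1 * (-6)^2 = -36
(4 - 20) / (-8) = 2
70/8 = 35/4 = 8.75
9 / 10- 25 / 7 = -2.67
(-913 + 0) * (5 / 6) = -4565 / 6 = -760.83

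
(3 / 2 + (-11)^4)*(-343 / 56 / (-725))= 286993 / 2320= 123.70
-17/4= -4.25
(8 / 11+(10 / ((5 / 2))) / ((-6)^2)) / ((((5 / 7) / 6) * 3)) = 1162 / 495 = 2.35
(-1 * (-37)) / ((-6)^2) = 37 / 36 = 1.03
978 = 978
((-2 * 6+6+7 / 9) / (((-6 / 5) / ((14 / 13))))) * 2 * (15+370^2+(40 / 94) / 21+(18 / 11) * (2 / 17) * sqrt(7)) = 13160 * sqrt(7) / 7293+1351351250 / 1053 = 1283339.29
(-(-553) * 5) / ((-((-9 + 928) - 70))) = -3.26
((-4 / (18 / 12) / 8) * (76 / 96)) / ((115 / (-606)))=1919 / 1380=1.39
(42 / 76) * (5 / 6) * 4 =35 / 19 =1.84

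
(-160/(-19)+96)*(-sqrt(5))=-1984*sqrt(5)/19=-233.49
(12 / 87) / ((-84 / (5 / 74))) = -5 / 45066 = -0.00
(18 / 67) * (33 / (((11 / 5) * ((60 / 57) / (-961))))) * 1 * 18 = -4436937 / 67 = -66222.94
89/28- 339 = -9403/28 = -335.82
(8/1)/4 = 2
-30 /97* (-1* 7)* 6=1260 /97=12.99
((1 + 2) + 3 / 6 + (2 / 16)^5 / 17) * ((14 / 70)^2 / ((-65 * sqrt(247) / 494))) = -1949697 * sqrt(247) / 452608000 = -0.07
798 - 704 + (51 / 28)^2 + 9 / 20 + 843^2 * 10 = 7106587.77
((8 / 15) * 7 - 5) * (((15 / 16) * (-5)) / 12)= 95 / 192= 0.49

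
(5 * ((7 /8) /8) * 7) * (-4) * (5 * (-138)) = 84525 /8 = 10565.62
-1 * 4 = -4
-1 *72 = -72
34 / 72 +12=449 / 36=12.47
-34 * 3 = -102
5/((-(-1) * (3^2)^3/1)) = 5/729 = 0.01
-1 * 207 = -207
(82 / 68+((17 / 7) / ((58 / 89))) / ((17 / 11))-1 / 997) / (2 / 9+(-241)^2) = 10179900 / 163502986087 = 0.00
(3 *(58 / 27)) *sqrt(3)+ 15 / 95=3 / 19+ 58 *sqrt(3) / 9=11.32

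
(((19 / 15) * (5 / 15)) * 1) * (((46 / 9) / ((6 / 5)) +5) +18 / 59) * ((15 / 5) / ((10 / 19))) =2750098 / 119475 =23.02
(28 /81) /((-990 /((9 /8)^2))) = -7 /15840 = -0.00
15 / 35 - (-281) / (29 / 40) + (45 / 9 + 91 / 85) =6799943 / 17255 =394.09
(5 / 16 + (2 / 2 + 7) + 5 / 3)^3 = 109902239 / 110592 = 993.76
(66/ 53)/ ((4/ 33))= 1089/ 106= 10.27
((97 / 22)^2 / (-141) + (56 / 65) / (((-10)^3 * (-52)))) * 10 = -496853099 / 360413625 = -1.38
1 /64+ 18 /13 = 1165 /832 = 1.40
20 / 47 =0.43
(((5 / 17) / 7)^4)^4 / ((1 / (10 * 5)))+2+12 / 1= 22640156154532970159687675365576384 / 1617154011038069297120003283646081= 14.00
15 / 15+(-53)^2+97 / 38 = 106877 / 38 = 2812.55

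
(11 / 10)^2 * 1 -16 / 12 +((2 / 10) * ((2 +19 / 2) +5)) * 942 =3108.48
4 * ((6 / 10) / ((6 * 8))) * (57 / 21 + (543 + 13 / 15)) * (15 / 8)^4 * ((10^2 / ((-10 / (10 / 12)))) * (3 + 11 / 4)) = -7424960625 / 458752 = -16185.13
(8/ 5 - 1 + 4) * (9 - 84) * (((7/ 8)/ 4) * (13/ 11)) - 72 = -56739/ 352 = -161.19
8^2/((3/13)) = 832/3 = 277.33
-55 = -55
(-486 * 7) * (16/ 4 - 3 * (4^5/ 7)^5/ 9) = 182395784875832280/ 2401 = 75966590952033.44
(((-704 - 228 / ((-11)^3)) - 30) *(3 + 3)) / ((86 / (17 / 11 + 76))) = -2499441834 / 629563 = -3970.12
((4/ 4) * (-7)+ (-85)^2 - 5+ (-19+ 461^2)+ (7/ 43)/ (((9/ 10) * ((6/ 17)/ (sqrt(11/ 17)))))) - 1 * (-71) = 35 * sqrt(187)/ 1161+ 219786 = 219786.41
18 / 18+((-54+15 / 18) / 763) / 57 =260627 / 260946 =1.00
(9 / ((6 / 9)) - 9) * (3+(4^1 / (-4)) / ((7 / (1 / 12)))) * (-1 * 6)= -2259 / 28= -80.68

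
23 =23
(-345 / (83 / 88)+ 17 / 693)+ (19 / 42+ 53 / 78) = -364.63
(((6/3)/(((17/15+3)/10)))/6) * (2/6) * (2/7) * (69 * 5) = 5750/217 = 26.50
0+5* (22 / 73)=1.51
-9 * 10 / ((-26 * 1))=45 / 13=3.46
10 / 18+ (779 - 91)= 6197 / 9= 688.56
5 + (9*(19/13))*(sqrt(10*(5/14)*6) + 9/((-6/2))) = -448/13 + 855*sqrt(42)/91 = 26.43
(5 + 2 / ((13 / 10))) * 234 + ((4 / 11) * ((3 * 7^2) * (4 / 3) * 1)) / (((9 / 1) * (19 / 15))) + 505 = 1279865 / 627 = 2041.25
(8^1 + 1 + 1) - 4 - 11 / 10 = 49 / 10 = 4.90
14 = 14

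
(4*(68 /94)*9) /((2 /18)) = 11016 /47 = 234.38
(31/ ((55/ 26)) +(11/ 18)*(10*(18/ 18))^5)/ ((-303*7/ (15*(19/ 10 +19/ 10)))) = -574887826/ 349965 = -1642.70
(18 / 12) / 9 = 1 / 6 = 0.17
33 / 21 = 11 / 7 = 1.57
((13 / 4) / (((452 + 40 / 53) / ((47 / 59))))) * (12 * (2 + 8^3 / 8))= 3205917 / 707882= 4.53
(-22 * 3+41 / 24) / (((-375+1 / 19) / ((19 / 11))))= 0.30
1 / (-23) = -1 / 23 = -0.04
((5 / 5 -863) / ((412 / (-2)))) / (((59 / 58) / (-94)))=-2349812 / 6077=-386.67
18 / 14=9 / 7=1.29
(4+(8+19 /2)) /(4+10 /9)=387 /92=4.21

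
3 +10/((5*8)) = 13/4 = 3.25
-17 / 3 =-5.67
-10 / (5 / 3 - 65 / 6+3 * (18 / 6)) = 60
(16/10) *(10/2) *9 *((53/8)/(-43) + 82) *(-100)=-25339500/43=-589290.70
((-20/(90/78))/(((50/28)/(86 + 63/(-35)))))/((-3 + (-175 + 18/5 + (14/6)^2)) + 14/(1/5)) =919464/111325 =8.26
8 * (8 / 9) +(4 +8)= 172 / 9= 19.11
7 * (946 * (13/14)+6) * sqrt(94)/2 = 6191 * sqrt(94)/2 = 30011.99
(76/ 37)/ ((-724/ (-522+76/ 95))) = 49514/ 33485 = 1.48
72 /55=1.31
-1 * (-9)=9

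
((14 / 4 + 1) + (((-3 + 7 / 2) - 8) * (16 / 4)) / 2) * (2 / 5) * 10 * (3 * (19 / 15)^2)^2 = -1824494 / 1875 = -973.06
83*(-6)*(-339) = 168822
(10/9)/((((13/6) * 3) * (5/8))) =32/117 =0.27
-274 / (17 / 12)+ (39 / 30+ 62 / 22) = -353979 / 1870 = -189.29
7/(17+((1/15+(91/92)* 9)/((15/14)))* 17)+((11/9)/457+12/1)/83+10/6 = 1044246748466/562870133127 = 1.86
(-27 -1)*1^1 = -28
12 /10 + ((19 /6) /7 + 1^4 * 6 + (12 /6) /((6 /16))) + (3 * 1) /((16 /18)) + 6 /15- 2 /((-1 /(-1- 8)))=-347 /280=-1.24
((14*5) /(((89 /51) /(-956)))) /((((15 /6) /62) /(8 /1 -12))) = 338561664 /89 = 3804063.64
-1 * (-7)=7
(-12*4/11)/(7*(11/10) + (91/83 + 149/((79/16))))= -1049120/9370163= -0.11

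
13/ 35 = 0.37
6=6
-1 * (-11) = 11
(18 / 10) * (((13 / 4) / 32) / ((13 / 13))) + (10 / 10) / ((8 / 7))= 677 / 640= 1.06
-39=-39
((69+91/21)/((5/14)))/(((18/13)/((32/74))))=64064/999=64.13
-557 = -557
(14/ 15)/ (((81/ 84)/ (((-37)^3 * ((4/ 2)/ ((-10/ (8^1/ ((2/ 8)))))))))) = 635391232/ 2025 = 313773.45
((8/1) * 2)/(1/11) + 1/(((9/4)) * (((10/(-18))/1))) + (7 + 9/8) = 7333/40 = 183.32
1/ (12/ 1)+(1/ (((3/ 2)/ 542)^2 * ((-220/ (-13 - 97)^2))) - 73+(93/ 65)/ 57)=-319265955959/ 44460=-7180970.67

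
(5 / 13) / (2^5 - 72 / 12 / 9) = 15 / 1222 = 0.01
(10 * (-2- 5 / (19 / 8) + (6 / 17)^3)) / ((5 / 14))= -10615080 / 93347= -113.72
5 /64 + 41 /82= 37 /64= 0.58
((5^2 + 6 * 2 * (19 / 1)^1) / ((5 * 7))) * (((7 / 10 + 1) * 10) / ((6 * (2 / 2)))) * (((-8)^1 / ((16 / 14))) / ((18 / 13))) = -103.54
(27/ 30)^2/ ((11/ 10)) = 81/ 110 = 0.74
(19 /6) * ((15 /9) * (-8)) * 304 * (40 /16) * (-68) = 19638400 /9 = 2182044.44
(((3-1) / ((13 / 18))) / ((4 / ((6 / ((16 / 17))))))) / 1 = 459 / 104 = 4.41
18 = 18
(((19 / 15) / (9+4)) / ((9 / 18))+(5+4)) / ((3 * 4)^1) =1793 / 2340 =0.77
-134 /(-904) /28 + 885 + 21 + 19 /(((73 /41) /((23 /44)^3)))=4463937630319 /4918779712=907.53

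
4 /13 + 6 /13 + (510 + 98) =7914 /13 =608.77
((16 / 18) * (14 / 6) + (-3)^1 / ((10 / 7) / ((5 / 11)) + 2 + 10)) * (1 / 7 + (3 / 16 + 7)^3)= 8168719507 / 11722752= 696.83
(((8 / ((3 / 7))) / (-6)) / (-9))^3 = 21952 / 531441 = 0.04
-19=-19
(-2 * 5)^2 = 100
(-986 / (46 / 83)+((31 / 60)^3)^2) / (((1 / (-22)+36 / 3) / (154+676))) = -1743005060142202681 / 14111107200000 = -123520.08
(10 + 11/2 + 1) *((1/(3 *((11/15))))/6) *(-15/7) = -75/28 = -2.68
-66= -66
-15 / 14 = -1.07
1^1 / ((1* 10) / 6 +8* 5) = 3 / 125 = 0.02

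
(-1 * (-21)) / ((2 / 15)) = 157.50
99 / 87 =33 / 29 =1.14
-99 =-99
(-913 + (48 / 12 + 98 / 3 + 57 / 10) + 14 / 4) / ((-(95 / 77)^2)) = 77118503 / 135375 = 569.67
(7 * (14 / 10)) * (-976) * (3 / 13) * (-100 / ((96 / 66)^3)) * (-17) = -1014481545 / 832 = -1219328.78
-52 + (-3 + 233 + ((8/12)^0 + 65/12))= 184.42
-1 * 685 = -685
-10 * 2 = -20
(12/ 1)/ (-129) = -4/ 43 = -0.09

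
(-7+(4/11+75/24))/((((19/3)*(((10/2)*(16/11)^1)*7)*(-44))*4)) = 927/14981120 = 0.00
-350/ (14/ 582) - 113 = -14663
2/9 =0.22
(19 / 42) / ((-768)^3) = -19 / 19025362944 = -0.00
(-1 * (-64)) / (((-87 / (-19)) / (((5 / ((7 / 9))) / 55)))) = 3648 / 2233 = 1.63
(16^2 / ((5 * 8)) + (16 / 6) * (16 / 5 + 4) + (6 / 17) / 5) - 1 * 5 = 1757 / 85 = 20.67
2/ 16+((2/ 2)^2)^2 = 9/ 8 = 1.12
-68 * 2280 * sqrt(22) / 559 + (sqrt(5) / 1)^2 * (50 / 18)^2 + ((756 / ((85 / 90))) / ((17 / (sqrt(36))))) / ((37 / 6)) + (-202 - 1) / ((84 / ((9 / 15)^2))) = 7234301729 / 86613300 - 155040 * sqrt(22) / 559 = -1217.37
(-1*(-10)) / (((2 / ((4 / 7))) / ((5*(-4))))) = -400 / 7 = -57.14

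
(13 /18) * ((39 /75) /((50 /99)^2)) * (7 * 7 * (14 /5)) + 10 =66251063 /312500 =212.00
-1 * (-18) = 18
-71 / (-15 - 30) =71 / 45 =1.58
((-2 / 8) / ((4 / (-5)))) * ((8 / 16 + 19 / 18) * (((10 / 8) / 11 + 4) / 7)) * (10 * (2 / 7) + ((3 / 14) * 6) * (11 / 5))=36019 / 22176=1.62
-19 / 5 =-3.80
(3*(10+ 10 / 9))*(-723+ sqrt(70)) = -24100+ 100*sqrt(70) / 3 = -23821.11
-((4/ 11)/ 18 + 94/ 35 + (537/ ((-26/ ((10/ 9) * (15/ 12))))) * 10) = 284.15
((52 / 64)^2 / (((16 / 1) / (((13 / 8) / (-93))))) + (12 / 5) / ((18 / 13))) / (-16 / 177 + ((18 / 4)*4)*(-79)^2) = 1557601357 / 100990666342400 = 0.00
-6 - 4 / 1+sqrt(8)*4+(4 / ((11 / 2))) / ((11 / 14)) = -1098 / 121+8*sqrt(2) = 2.24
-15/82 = -0.18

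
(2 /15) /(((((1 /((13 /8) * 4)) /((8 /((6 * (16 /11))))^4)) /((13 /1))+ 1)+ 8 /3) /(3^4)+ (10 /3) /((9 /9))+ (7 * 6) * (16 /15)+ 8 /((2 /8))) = 400841298 /241042330273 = 0.00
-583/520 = -1.12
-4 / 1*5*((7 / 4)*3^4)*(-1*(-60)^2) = 10206000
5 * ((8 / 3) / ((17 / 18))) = 14.12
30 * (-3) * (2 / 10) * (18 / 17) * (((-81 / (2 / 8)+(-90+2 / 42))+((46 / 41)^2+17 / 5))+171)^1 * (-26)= -118081.49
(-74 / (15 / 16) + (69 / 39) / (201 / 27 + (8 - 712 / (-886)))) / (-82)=995733637 / 1035848190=0.96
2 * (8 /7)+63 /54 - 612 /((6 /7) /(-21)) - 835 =594823 /42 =14162.45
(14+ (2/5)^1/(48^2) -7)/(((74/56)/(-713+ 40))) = -3565.17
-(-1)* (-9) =-9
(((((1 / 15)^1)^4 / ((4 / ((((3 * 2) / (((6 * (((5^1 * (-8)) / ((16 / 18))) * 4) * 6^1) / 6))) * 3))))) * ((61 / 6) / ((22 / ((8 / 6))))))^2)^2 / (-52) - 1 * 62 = -6749023234411642620150000000000013845841 / 108855213458252300325000000000000000000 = -62.00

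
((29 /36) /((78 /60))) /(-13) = -145 /3042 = -0.05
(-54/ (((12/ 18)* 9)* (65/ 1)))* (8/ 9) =-8/ 65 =-0.12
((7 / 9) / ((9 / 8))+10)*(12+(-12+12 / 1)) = 3464 / 27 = 128.30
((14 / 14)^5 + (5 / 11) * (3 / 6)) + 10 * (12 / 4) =687 / 22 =31.23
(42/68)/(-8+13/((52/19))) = -42/221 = -0.19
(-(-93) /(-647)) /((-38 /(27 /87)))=837 /712994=0.00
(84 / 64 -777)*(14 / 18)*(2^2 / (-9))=9653 / 36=268.14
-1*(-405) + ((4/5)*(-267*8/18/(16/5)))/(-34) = 405.87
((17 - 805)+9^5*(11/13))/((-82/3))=-1799.14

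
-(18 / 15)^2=-36 / 25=-1.44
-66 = -66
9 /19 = 0.47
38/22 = 19/11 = 1.73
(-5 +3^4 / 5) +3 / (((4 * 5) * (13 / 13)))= 227 / 20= 11.35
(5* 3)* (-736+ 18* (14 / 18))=-10830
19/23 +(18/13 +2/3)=2581/897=2.88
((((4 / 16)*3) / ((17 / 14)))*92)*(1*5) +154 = 7448 / 17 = 438.12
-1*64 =-64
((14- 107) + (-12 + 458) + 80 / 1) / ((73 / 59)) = 25547 / 73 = 349.96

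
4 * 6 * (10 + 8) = 432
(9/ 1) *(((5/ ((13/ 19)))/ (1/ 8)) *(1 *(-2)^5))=-16836.92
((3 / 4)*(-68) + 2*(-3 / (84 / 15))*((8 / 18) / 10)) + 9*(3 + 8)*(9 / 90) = -8641 / 210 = -41.15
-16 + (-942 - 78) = -1036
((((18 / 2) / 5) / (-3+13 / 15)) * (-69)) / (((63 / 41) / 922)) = 3912507 / 112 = 34933.10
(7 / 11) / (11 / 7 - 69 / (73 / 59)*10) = -3577 / 3125837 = -0.00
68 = 68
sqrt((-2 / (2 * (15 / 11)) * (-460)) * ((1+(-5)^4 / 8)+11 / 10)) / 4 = sqrt(24356310) / 120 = 41.13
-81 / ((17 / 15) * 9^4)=-5 / 459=-0.01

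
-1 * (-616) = 616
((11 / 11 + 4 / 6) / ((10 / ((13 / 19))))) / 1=13 / 114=0.11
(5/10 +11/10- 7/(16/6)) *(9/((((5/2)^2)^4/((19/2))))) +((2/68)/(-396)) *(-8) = -186839083/3287109375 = -0.06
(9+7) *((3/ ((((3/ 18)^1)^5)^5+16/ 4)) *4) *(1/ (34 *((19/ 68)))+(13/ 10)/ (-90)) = 235478598989231073263616/ 54017547256866432614875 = 4.36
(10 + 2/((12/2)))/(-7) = -31/21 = -1.48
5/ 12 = 0.42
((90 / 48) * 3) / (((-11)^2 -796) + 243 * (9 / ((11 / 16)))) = 55 / 24504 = 0.00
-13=-13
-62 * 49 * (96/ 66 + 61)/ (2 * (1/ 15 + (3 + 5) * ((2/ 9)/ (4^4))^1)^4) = -3231084627.66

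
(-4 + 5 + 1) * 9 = 18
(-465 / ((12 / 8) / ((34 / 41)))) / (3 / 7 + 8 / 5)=-368900 / 2911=-126.73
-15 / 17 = -0.88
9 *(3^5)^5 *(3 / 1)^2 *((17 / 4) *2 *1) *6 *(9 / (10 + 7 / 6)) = 189008059262887782 / 67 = 2821015809893847.49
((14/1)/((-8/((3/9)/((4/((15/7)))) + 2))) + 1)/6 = -15/32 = -0.47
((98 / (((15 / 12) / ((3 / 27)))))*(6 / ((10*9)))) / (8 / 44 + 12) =2156 / 45225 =0.05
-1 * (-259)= 259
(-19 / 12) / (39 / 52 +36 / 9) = -1 / 3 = -0.33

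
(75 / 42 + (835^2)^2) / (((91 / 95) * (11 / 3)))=1939629575500875 / 14014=138406563115.52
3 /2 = 1.50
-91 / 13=-7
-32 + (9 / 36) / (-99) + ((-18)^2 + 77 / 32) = 294.40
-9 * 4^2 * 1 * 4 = -576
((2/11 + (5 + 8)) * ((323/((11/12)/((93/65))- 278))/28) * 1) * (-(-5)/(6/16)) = -174226200/23834041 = -7.31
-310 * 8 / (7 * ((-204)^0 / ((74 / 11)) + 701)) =-36704 / 72639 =-0.51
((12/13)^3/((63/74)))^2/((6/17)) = 2.42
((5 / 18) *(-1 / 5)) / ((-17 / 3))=1 / 102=0.01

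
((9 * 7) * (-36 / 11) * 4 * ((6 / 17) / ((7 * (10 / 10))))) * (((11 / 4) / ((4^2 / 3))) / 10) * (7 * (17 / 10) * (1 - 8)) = 178.60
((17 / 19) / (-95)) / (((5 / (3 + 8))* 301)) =-0.00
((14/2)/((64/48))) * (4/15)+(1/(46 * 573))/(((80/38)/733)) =297995/210864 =1.41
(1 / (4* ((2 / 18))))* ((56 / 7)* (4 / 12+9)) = 168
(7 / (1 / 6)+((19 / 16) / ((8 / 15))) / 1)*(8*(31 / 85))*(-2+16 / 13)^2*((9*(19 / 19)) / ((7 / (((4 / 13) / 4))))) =464535 / 61516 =7.55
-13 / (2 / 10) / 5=-13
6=6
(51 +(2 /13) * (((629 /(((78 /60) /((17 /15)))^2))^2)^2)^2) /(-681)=-156277995425412813967215912446655015594386787095 /253585359659201090640434598933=-616273729821935418.34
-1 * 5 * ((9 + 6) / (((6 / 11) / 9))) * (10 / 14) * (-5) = 61875 / 14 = 4419.64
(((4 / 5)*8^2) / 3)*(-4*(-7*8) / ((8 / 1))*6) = 14336 / 5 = 2867.20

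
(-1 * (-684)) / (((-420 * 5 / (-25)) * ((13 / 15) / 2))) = 1710 / 91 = 18.79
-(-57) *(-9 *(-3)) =1539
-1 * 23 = -23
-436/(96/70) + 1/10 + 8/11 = -209279/660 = -317.09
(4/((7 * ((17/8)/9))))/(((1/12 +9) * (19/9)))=31104/246449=0.13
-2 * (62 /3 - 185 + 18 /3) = 950 /3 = 316.67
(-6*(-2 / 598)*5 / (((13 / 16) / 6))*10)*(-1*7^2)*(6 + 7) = -1411200 / 299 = -4719.73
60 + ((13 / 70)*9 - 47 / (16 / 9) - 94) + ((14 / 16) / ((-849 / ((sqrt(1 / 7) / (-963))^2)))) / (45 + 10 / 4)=-492298543757179 / 8377258029840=-58.77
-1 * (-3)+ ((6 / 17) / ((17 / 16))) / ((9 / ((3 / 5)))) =4367 / 1445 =3.02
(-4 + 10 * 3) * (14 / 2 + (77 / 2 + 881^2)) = 20181369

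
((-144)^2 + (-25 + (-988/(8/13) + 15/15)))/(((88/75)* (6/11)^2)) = 10508575/192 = 54732.16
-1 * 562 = -562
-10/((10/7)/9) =-63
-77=-77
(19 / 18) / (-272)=-19 / 4896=-0.00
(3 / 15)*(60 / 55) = 12 / 55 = 0.22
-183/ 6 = -30.50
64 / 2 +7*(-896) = -6240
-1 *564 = -564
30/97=0.31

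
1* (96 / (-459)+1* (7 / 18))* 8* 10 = 2200 / 153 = 14.38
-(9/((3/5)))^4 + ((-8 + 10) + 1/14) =-708721/14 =-50622.93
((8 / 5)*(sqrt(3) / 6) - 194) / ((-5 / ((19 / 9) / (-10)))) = -1843 / 225 + 38*sqrt(3) / 3375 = -8.17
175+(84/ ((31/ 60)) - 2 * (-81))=15487/ 31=499.58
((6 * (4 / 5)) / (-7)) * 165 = -113.14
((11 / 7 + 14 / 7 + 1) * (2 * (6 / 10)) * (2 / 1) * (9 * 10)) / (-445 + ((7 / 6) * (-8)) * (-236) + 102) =20736 / 39053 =0.53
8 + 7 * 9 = 71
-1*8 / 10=-4 / 5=-0.80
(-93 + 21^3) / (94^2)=2292 / 2209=1.04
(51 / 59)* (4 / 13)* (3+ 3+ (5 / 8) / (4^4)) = 626943 / 392704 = 1.60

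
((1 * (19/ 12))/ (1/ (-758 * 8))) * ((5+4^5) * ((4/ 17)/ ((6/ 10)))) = -197595440/ 51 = -3874420.39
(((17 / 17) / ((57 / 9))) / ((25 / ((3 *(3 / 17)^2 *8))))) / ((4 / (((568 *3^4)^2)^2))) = 725852593471390359552 / 137275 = 5287580356739321.50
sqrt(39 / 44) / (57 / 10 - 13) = -5*sqrt(429) / 803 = -0.13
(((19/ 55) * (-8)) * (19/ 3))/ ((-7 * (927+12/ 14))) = 2888/ 1071675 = 0.00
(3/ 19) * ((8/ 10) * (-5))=-12/ 19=-0.63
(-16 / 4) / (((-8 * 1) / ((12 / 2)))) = 3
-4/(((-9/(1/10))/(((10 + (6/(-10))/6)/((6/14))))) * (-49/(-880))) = 1936/105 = 18.44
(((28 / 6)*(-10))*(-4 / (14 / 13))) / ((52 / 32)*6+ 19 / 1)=416 / 69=6.03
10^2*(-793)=-79300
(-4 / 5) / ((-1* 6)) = 2 / 15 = 0.13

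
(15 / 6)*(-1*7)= -35 / 2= -17.50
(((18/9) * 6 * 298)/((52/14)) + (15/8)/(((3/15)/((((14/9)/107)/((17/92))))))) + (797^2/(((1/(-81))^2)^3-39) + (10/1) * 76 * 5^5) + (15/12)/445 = 328204417648723838820983785/139088757875122799484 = 2359676.10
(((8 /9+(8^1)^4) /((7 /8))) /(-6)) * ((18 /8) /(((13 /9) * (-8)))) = 13827 /91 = 151.95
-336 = -336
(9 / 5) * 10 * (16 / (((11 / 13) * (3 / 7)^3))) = 142688 / 33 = 4323.88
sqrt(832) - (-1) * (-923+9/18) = -1845/2+8 * sqrt(13) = -893.66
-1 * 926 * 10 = -9260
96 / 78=16 / 13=1.23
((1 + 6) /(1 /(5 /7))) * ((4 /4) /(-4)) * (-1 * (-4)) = -5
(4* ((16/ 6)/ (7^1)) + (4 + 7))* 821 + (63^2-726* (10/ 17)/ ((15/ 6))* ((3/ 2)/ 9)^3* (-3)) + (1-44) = 1691040/ 119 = 14210.42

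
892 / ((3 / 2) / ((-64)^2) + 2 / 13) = 5784.23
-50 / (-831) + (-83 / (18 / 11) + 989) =4678553 / 4986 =938.34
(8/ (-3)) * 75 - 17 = -217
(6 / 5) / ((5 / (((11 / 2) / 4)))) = 33 / 100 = 0.33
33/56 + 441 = 24729/56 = 441.59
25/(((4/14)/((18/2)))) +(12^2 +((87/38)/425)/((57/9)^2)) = 2715392754/2915075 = 931.50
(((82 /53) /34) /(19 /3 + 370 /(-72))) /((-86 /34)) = -1476 /97997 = -0.02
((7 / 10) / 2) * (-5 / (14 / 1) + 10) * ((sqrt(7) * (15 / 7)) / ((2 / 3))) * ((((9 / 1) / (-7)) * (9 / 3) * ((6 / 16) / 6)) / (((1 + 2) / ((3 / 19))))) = -32805 * sqrt(7) / 238336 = -0.36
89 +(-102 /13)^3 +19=-823932 /2197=-375.03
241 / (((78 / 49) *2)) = 11809 / 156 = 75.70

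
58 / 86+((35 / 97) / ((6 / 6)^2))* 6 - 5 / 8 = 2.21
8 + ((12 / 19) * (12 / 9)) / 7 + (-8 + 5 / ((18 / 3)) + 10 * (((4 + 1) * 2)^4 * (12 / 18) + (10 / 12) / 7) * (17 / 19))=47601611 / 798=59651.14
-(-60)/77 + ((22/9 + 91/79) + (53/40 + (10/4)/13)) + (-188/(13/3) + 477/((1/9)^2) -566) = 1082754647783/28468440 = 38033.51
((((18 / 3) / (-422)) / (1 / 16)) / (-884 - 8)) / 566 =6 / 13315999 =0.00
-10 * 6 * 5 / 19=-300 / 19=-15.79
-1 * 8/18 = -4/9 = -0.44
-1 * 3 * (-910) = 2730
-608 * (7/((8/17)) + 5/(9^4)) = -59340724/6561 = -9044.46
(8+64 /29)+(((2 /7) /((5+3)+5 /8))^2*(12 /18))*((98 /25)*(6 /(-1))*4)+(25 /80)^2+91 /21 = 12873827717 /883641600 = 14.57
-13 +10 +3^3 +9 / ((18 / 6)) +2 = 29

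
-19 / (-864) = 19 / 864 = 0.02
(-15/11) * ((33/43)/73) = -0.01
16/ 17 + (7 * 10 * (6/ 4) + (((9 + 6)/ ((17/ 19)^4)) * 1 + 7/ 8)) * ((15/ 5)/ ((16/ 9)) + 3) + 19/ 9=58600724213/ 96216192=609.05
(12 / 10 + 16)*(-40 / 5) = -688 / 5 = -137.60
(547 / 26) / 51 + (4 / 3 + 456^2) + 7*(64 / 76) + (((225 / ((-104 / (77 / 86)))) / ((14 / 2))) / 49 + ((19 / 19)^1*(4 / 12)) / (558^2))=528764552676727421 / 2542826342448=207943.63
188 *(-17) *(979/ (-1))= 3128884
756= 756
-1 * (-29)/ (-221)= -29/ 221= -0.13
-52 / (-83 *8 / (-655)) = -8515 / 166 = -51.30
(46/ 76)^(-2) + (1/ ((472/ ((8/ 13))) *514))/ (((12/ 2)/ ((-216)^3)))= -159618596/ 104275951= -1.53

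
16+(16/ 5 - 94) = -374/ 5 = -74.80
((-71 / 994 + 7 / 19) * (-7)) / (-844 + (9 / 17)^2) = 22831 / 9265730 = 0.00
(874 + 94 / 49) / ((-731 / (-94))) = 4034480 / 35819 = 112.64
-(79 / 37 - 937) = 34590 / 37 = 934.86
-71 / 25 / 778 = -71 / 19450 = -0.00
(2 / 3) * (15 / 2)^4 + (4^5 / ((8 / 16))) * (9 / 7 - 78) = -8680083 / 56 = -155001.48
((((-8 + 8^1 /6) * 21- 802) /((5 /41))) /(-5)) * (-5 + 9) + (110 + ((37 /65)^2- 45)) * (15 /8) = 106503843 /16900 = 6302.00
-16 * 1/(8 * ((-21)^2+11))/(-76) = 1/17176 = 0.00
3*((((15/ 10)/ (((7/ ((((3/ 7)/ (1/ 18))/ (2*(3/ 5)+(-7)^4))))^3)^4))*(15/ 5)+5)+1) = 31086760628632145261223491629569266662404024913142048113981100444576178/ 1727042257146230292290193979420514814577888813086974368102644469143121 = 18.00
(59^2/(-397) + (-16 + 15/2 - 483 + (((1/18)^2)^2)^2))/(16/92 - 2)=273.96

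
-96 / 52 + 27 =327 / 13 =25.15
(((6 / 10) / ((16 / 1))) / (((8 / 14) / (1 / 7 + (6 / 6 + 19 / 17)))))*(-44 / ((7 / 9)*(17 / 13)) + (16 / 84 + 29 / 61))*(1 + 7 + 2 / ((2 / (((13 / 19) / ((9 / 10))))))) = -26698621489 / 482329440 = -55.35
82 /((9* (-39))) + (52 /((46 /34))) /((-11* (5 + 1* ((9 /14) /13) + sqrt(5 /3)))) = -204820278814 /210291098589 + 29281616* sqrt(15) /599119939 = -0.78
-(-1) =1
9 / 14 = 0.64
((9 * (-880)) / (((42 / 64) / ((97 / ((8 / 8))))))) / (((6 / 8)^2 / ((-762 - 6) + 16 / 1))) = 32865648640 / 21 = 1565030887.62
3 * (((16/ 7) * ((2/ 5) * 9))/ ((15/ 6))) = 1728/ 175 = 9.87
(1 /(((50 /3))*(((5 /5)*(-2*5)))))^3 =-27 /125000000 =-0.00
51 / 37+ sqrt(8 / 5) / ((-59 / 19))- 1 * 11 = -356 / 37- 38 * sqrt(10) / 295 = -10.03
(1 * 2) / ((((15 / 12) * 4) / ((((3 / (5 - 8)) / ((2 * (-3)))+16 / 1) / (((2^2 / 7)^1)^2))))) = 4753 / 240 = 19.80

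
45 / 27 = 5 / 3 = 1.67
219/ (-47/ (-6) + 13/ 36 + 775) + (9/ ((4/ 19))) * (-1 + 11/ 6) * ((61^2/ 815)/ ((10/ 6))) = 719665137/ 7353256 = 97.87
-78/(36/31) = -403/6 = -67.17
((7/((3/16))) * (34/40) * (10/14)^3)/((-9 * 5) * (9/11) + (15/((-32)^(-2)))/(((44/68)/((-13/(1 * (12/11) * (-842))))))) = 1574540/40728849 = 0.04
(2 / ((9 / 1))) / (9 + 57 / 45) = 5 / 231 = 0.02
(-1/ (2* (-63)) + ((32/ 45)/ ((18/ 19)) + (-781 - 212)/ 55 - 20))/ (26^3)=-2326151/ 1096215120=-0.00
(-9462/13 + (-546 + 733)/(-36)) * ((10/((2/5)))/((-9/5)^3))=1072071875/341172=3142.32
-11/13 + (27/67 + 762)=663316/871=761.56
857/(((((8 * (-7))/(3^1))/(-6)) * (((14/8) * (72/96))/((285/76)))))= 38565/49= 787.04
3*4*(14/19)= 168/19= 8.84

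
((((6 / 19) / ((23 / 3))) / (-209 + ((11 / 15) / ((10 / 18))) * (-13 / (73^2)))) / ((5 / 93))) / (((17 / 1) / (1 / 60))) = -1486791 / 413712897532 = -0.00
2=2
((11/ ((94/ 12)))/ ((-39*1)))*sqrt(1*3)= -22*sqrt(3)/ 611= -0.06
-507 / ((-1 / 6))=3042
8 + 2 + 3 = 13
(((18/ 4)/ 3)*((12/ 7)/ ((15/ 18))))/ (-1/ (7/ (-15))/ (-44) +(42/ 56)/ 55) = -88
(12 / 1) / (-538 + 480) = -0.21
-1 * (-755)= 755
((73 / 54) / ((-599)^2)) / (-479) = -73 / 9280746666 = -0.00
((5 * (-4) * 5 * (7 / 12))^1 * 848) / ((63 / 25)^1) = -530000 / 27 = -19629.63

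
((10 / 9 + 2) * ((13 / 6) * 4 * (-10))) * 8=-58240 / 27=-2157.04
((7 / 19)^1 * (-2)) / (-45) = 14 / 855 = 0.02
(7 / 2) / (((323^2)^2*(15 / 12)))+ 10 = 544227012064 / 54422701205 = 10.00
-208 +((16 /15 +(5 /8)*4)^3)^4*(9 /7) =5448515.19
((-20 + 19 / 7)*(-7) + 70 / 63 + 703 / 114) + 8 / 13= 128.89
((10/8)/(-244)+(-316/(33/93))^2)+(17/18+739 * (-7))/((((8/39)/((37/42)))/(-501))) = 59130272806601/4960032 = 11921349.06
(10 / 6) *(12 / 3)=20 / 3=6.67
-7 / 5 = -1.40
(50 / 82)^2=625 / 1681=0.37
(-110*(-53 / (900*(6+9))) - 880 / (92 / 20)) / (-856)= 5926591 / 26578800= 0.22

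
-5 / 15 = -0.33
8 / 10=4 / 5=0.80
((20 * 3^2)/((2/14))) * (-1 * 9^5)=-74401740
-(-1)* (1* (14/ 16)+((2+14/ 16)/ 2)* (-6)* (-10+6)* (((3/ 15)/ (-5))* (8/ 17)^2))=32911/ 57800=0.57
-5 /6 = -0.83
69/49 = 1.41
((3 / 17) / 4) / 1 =3 / 68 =0.04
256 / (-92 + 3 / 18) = -1536 / 551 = -2.79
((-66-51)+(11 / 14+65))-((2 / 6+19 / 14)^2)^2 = -184774969 / 3111696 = -59.38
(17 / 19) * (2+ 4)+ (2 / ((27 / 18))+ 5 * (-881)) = -250703 / 57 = -4398.30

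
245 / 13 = 18.85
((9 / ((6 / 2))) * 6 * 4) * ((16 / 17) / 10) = 576 / 85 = 6.78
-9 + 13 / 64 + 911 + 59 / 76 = 1098023 / 1216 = 902.98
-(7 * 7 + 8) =-57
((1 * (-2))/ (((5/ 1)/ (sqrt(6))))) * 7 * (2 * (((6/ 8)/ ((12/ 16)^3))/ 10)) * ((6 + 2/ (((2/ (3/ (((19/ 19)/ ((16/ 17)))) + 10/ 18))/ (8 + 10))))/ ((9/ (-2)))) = 508928 * sqrt(6)/ 34425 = 36.21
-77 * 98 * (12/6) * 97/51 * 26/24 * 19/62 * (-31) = 90397307/306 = 295416.04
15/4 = 3.75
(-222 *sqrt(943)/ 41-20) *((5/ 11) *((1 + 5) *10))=-66600 *sqrt(943)/ 451-6000/ 11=-5080.21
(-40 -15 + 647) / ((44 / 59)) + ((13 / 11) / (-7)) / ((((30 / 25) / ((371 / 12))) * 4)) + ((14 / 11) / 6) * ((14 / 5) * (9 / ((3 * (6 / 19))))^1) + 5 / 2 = 12685831 / 15840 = 800.87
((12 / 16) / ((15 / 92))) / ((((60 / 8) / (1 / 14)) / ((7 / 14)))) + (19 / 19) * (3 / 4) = 1621 / 2100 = 0.77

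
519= 519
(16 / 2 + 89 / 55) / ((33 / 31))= 16399 / 1815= 9.04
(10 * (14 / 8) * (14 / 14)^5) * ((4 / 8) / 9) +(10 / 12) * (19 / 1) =605 / 36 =16.81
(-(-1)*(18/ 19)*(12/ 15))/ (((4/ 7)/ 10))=252/ 19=13.26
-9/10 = -0.90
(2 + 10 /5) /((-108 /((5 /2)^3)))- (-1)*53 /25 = 8323 /5400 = 1.54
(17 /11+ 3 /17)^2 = 103684 /34969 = 2.97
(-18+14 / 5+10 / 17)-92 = -9062 / 85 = -106.61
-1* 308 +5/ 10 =-615/ 2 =-307.50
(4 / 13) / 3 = 4 / 39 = 0.10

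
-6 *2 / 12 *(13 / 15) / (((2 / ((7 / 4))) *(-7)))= 13 / 120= 0.11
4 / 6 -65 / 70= -11 / 42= -0.26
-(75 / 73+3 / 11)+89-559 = -378454 / 803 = -471.30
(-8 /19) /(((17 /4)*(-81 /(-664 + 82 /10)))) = -34976 /43605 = -0.80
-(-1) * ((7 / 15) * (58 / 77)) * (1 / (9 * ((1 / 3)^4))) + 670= 37024 / 55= 673.16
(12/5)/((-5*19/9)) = -108/475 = -0.23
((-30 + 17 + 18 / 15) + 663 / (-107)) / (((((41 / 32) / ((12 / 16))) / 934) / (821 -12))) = -7959853.64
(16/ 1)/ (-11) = -16/ 11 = -1.45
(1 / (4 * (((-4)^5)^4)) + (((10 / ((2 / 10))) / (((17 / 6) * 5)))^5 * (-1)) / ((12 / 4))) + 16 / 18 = -181.66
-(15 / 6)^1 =-5 / 2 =-2.50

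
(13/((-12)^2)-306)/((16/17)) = -748867/2304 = -325.03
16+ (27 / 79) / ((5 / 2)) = 6374 / 395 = 16.14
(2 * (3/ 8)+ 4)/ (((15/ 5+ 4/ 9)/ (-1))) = -171/ 124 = -1.38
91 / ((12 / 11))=1001 / 12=83.42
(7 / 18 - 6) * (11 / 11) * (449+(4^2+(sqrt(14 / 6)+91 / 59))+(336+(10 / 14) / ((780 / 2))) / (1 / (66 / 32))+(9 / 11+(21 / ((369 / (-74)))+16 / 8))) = -27191206020085 / 4184212032 - 101 * sqrt(21) / 54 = -6507.10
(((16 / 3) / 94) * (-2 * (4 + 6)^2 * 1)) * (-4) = 45.39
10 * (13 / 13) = 10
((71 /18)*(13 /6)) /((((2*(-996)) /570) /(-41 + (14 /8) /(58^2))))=48374849965 /482478336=100.26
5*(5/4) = 6.25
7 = 7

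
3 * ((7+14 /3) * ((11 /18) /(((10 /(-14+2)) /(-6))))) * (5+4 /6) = 2618 /3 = 872.67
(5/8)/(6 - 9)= -5/24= -0.21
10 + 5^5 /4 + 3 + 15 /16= 795.19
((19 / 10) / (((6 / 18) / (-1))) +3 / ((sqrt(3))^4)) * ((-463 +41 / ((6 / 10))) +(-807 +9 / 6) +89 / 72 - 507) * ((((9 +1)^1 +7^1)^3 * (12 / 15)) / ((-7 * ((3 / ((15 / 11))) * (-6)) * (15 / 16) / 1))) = 27758656346 / 66825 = 415393.29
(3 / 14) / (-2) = -3 / 28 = -0.11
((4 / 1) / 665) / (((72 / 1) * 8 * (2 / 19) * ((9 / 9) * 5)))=1 / 50400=0.00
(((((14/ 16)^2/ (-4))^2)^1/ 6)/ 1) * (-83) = -199283/ 393216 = -0.51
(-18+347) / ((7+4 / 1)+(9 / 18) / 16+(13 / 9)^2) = 852768 / 34001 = 25.08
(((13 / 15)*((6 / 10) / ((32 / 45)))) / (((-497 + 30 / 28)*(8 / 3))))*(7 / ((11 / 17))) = -292383 / 48878720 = -0.01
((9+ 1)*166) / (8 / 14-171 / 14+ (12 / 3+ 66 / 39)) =-302120 / 1083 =-278.97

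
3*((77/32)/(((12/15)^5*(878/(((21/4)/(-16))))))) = -15159375/1841299456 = -0.01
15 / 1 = 15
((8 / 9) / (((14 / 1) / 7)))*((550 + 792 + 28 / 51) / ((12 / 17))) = 68470 / 81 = 845.31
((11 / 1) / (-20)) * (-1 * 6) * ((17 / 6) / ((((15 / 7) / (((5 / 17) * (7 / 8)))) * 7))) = 77 / 480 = 0.16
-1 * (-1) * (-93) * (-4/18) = 20.67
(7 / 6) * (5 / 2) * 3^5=2835 / 4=708.75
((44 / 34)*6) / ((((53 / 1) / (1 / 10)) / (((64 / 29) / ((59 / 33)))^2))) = 294395904 / 13188482105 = 0.02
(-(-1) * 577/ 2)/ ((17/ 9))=5193/ 34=152.74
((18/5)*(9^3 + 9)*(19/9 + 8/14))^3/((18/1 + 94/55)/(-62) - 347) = -5292654752921050944/5077917775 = -1042288392.10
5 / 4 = 1.25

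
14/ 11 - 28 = -294/ 11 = -26.73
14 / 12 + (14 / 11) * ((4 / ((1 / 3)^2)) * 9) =27293 / 66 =413.53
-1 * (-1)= 1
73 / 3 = 24.33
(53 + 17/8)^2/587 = 194481/37568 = 5.18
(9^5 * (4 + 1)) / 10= 59049 / 2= 29524.50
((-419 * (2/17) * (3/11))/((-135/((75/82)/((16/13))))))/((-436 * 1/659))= -17947865/160454976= -0.11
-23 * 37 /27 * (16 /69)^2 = -9472 /5589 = -1.69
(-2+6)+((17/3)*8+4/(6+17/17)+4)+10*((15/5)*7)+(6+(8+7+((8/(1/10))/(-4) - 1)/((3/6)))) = 5101/21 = 242.90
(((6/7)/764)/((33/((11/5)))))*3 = 0.00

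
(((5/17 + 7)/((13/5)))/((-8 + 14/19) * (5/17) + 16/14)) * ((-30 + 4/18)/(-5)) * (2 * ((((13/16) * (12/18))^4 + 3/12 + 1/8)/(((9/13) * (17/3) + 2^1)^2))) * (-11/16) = 7134555233/23472820224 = 0.30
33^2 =1089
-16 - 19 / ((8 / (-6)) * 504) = -10733 / 672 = -15.97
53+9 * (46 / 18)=76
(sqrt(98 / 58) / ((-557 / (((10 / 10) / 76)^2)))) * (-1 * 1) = 7 * sqrt(29) / 93299728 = 0.00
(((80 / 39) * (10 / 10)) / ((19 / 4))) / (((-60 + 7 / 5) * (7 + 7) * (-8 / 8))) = 800 / 1519791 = 0.00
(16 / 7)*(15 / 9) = 80 / 21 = 3.81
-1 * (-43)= 43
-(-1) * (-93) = -93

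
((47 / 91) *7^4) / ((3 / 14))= 225694 / 39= 5787.03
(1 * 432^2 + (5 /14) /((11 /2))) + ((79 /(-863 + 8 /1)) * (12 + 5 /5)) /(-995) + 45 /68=831300460152397 /4454396100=186624.73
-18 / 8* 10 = -45 / 2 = -22.50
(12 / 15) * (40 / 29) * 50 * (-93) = -148800 / 29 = -5131.03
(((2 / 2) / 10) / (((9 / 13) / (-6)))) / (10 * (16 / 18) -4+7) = -39 / 535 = -0.07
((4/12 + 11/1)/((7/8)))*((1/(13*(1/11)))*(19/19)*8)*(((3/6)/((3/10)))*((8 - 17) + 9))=0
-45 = -45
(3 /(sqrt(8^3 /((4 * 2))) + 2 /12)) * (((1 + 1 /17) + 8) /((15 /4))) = 0.89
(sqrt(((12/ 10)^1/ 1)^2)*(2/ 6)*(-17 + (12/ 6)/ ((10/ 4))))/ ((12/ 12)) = -162/ 25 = -6.48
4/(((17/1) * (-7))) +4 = 472/119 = 3.97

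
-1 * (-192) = 192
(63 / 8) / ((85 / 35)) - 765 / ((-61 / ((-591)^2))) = 36339222141 / 8296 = 4380330.54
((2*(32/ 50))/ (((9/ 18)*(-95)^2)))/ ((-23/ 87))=-5568/ 5189375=-0.00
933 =933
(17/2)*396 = 3366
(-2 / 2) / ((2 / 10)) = -5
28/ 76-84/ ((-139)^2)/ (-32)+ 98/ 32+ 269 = 1600146697/ 5873584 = 272.43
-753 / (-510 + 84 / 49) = 1757 / 1186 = 1.48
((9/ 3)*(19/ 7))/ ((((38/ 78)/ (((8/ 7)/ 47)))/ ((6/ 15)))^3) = 728911872/ 11248715912875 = 0.00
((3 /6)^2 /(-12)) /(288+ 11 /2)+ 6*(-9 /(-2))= 380375 /14088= 27.00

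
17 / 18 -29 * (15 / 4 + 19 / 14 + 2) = -51701 / 252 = -205.16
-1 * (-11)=11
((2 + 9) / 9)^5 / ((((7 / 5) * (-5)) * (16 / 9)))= -0.22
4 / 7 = 0.57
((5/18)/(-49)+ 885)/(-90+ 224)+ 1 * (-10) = -401315/118188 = -3.40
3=3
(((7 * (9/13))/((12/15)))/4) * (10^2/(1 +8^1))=875/52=16.83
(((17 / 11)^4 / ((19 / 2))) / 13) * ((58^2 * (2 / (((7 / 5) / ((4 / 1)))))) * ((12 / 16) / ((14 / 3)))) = 25286817960 / 177200023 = 142.70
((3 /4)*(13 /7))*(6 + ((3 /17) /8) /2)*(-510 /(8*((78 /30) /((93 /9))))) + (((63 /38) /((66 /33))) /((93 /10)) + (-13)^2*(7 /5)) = -9945936671 /5277440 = -1884.61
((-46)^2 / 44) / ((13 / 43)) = 22747 / 143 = 159.07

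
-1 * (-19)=19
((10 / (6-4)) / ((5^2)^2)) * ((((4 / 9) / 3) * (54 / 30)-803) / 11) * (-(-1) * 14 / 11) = -168574 / 226875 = -0.74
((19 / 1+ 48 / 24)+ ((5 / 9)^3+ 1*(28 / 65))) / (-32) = -511811 / 758160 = -0.68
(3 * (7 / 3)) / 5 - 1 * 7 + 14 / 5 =-14 / 5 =-2.80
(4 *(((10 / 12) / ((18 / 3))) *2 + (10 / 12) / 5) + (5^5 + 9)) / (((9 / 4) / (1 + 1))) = 225776 / 81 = 2787.36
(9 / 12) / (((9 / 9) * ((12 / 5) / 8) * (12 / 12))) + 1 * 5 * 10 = 105 / 2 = 52.50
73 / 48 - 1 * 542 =-25943 / 48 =-540.48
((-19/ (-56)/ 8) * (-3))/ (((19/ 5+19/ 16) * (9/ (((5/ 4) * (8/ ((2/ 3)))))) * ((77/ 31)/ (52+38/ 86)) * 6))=-158875/ 1061928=-0.15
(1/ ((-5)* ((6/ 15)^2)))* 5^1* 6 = -75/ 2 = -37.50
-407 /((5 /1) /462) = -188034 /5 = -37606.80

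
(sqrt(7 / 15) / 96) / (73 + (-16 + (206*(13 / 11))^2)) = 121*sqrt(105) / 10337156640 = 0.00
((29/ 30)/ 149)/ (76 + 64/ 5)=29/ 396936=0.00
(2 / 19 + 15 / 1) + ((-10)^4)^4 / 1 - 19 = 189999999999999926 / 19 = 9999999999999996.11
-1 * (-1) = 1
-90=-90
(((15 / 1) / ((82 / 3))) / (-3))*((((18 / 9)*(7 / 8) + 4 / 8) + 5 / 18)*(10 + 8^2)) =-16835 / 492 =-34.22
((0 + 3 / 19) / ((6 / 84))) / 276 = 7 / 874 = 0.01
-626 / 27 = -23.19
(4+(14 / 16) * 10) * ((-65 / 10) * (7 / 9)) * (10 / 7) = -1105 / 12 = -92.08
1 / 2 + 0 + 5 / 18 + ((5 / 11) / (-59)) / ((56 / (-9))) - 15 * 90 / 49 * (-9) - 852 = -1381271653 / 2289672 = -603.26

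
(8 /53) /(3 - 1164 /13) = -104 /59625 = -0.00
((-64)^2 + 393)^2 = 20151121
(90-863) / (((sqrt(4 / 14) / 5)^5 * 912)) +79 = 79-118365625 * sqrt(14) / 7296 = -60623.25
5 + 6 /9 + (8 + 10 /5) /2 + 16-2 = 74 /3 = 24.67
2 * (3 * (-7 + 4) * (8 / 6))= -24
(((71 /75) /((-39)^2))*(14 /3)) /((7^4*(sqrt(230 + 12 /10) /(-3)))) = -71*sqrt(5) /665171325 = -0.00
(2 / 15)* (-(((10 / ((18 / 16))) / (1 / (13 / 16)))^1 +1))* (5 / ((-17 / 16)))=2368 / 459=5.16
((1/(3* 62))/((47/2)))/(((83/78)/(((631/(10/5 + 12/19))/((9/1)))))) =0.01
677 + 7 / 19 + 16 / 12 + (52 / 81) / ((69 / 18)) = 8009978 / 11799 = 678.87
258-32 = 226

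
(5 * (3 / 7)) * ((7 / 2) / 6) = 5 / 4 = 1.25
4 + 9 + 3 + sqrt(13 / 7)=sqrt(91) / 7 + 16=17.36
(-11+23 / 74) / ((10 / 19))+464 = 328331 / 740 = 443.69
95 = 95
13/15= 0.87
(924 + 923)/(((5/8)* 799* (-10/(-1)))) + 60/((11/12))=65.82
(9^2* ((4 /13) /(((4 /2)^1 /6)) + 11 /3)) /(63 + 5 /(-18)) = 86994 /14677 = 5.93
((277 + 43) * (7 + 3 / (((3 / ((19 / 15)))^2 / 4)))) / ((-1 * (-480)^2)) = -6169 / 486000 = -0.01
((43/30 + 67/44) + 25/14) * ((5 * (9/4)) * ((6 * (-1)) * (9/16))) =-1774467/9856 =-180.04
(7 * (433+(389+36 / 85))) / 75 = 163114 / 2125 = 76.76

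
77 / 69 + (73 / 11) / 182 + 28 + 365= 54447425 / 138138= 394.15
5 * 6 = 30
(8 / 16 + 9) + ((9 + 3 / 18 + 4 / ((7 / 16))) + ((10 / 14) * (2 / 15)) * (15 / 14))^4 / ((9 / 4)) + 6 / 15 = 4293448821524747 / 84050798580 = 51081.59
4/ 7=0.57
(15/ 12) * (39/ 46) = 195/ 184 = 1.06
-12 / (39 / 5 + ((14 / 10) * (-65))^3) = 15 / 941954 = 0.00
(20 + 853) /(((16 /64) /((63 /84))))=2619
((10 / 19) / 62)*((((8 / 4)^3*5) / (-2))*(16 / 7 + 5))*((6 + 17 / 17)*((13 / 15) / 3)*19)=-4420 / 93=-47.53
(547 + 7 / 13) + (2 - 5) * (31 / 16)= 541.73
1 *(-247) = -247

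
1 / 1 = 1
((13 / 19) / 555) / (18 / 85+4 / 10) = 17 / 8436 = 0.00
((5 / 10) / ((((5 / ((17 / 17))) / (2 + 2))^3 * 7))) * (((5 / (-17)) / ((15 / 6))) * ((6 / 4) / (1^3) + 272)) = -17504 / 14875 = -1.18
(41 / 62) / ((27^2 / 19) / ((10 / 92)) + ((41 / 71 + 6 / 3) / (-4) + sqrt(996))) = 1752607809130 / 926323189272757 - 29844736400 * sqrt(249) / 2778969567818271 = 0.00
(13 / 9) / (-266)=-13 / 2394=-0.01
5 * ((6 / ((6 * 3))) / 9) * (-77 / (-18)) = 0.79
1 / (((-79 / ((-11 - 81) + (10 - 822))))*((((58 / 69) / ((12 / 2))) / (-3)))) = -561384 / 2291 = -245.04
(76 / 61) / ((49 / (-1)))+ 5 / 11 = 14109 / 32879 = 0.43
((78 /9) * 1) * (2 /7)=52 /21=2.48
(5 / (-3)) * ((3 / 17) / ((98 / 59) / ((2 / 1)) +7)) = -295 / 7854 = -0.04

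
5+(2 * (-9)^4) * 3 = 39371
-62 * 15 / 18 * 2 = -310 / 3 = -103.33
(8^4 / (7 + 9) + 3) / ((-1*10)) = -25.90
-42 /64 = -21 /32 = -0.66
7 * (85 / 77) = 85 / 11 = 7.73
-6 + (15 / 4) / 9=-67 / 12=-5.58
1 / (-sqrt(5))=-sqrt(5) / 5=-0.45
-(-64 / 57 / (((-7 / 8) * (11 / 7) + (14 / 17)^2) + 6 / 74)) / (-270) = 2737408 / 405303345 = 0.01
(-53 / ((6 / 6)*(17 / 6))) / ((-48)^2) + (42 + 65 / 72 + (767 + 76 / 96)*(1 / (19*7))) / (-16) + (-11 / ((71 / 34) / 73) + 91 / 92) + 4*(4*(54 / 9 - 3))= -1440195992065 / 4253429376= -338.60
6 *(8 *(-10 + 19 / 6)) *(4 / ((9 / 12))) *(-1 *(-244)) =-1280512 / 3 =-426837.33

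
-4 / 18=-2 / 9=-0.22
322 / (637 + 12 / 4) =161 / 320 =0.50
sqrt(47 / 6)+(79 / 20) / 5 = 79 / 100+sqrt(282) / 6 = 3.59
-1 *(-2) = 2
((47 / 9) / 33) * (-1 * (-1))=47 / 297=0.16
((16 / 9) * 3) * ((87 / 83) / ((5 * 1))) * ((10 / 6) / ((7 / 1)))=464 / 1743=0.27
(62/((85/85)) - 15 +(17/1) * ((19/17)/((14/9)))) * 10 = 4145/7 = 592.14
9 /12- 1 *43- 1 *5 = -47.25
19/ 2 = 9.50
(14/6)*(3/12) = 7/12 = 0.58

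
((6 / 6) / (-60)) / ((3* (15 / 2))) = -1 / 1350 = -0.00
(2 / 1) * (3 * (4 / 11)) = 24 / 11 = 2.18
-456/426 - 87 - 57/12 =-26361/284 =-92.82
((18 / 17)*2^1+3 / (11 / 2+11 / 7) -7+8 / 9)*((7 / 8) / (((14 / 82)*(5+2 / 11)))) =-246287 / 69768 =-3.53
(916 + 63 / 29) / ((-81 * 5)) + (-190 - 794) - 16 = -11771627 / 11745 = -1002.27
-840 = -840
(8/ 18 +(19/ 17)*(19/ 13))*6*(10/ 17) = 82660/ 11271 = 7.33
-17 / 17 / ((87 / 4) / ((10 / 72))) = -5 / 783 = -0.01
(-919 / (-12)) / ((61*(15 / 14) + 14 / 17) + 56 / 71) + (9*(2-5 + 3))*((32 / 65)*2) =7764631 / 6789894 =1.14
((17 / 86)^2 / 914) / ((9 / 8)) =289 / 7604937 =0.00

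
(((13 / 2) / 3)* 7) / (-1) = -91 / 6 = -15.17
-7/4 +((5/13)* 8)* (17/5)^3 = 154941/1300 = 119.19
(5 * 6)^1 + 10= 40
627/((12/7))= 1463/4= 365.75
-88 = -88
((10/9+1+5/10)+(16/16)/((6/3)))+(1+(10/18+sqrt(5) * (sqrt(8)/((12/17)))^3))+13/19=305/57+4913 * sqrt(10)/108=149.21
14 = 14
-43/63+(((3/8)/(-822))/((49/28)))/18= -47129/69048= -0.68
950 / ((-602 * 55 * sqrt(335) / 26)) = -0.04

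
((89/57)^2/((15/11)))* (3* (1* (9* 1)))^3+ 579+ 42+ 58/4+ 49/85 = 2198664979/61370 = 35826.38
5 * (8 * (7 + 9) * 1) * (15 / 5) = 1920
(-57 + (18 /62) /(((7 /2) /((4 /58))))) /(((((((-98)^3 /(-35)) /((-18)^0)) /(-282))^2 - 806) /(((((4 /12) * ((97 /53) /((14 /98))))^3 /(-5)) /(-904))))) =-59053378195820575 /498365208811503546928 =-0.00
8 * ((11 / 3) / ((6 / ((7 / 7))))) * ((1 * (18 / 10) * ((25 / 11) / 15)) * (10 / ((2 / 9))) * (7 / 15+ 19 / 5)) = 256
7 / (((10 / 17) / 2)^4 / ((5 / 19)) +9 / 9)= 584647 / 85896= 6.81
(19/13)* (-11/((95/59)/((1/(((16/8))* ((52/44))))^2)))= -78529/43940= -1.79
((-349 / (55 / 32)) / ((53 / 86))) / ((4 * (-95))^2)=-60028 / 26307875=-0.00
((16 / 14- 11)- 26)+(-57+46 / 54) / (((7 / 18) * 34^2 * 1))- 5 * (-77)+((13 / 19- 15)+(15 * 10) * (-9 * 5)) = -739754408 / 115311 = -6415.30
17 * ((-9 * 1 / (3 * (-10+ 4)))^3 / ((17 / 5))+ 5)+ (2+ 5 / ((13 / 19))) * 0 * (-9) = 85.62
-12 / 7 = -1.71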